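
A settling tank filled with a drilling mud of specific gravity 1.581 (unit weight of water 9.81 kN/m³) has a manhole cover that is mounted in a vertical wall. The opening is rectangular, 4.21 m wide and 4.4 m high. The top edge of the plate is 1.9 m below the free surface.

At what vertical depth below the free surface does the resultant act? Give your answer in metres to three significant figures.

γ = 1.581 × 9.81 = 15.50961 kN/m³.
The centroid lies 4.4/2 = 2.2 m below the top edge, so the centroid depth is h_c = 1.9 + 2.2 = 4.1 m.
A = 4.21 × 4.4 = 18.524 m².
Resultant F = γ·h_c·A = 15.50961 × 4.1 × 18.524 = 1177.93 kN.
I_c = b·h³/12 = 4.21 × 4.4³/12 = 29.8854 m⁴.
Centre of pressure: y_p = y_c + I_c/(y_c·A) = 4.1 + 29.8854/(4.1 × 18.524) = 4.1 + 0.393496 = 4.4935 m along the plane.

h_p = 4.49 m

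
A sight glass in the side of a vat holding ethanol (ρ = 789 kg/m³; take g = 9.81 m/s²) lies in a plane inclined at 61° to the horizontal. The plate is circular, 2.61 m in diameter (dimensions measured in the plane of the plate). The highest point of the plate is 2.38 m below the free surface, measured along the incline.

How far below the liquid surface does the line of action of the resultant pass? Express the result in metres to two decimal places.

γ = ρg = 789 × 9.81 / 1000 = 7.74009 kN/m³.
Let θ = 61° be the plate's angle to the horizontal; measure y along the incline from where the plane meets the free surface. Vertical depth h = y·sinθ with sinθ = 0.874620.
The centroid is at the centre, 1.305 m below the top of the plate, so y_c = 2.38 + 1.305 = 3.685 m and h_c = 3.685 × 0.874620 = 3.22297 m.
A = π(1.305)² = 5.35021 m².
Resultant F = γ·h_c·A = 7.74009 × 3.22297 × 5.35021 = 133.467 kN.
I_c = πr⁴/4 = π × 1.305⁴/4 = 2.27789 m⁴.
Centre of pressure: y_p = y_c + I_c/(y_c·A) = 3.685 + 2.27789/(3.685 × 5.35021) = 3.685 + 0.115538 = 3.80054 m along the plane.
Vertically, h_p = y_p·sinθ = 3.80054 × 0.874620 = 3.32403 m.

h_p = 3.32 m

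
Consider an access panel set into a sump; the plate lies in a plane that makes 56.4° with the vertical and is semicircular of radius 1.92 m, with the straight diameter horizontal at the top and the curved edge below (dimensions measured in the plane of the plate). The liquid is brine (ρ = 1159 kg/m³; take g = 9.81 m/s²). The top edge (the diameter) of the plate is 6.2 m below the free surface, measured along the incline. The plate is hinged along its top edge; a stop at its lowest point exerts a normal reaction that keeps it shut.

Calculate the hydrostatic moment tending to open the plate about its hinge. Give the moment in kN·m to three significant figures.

M ≈ 218 kN·m

γ = ρg = 1159 × 9.81 / 1000 = 11.36979 kN/m³.
The plate makes 56.4° with the vertical, i.e. θ = 90° − 56.4° = 33.6° to the horizontal. Measuring y along the incline from the free-surface line, vertical depth h = y·sinθ with sinθ = 0.553392.
The centroid of a semicircle lies 4r/(3π) = 0.814873 m from the diameter, here below the top edge, so y_c = 6.2 + 0.814873 = 7.01487 m and h_c = 7.01487 × 0.553392 = 3.88197 m.
A = πr²/2 = π × 1.92²/2 = 5.79058 m².
Resultant F = γ·h_c·A = 11.36979 × 3.88197 × 5.79058 = 255.58 kN.
I_c = (π/8 − 8/(9π))·r⁴ = 0.109757 × 1.92⁴ = 1.49155 m⁴.
Centre of pressure: y_p = y_c + I_c/(y_c·A) = 7.01487 + 1.49155/(7.01487 × 5.79058) = 7.01487 + 0.0367194 = 7.05159 m along the plane.
The resultant acts 0.814873 + 0.0367194 = 0.851592 m (along the plate) below the hinge at the top edge, so the moment about the hinge is M = F × 0.851592 = 255.58 × 0.851592 = 217.65 kN·m.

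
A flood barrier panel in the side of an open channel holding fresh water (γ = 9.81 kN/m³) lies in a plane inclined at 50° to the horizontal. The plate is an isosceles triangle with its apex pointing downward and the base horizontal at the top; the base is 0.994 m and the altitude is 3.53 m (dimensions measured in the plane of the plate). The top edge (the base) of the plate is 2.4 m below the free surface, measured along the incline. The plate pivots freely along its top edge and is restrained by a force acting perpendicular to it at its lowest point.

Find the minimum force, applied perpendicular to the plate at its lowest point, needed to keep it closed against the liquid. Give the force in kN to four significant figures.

P ≈ 18.30 kN

γ = 9.81 kN/m³.
Let θ = 50° be the plate's angle to the horizontal; measure y along the incline from where the plane meets the free surface. Vertical depth h = y·sinθ with sinθ = 0.766044.
With the apex down, the centroid sits h/3 = 3.53/3 = 1.17667 m below the base (the top edge), so y_c = 2.4 + 1.17667 = 3.57667 m and h_c = 3.57667 × 0.766044 = 2.73989 m.
A = ½ × 0.994 × 3.53 = 1.75441 m².
Resultant F = γ·h_c·A = 9.81 × 2.73989 × 1.75441 = 47.1556 kN.
I_c = b·h³/36 = 0.994 × 3.53³/36 = 1.21453 m⁴.
Centre of pressure: y_p = y_c + I_c/(y_c·A) = 3.57667 + 1.21453/(3.57667 × 1.75441) = 3.57667 + 0.193552 = 3.77022 m along the plane.
The resultant acts 1.17667 + 0.193552 = 1.37022 m (along the plate) below the hinge at the top edge, so the moment about the hinge is M = F × 1.37022 = 47.1556 × 1.37022 = 64.6135 kN·m.
A normal force at the bottom, 3.53 m from the hinge, must supply this moment: P = 64.6135/3.53 = 18.3041 kN.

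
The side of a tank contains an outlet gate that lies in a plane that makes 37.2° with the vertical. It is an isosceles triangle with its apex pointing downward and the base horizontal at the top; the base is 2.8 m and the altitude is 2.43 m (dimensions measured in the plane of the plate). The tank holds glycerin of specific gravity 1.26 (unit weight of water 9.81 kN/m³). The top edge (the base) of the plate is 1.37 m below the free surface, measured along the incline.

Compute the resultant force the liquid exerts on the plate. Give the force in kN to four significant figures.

γ = 1.26 × 9.81 = 12.3606 kN/m³.
The plate makes 37.2° with the vertical, i.e. θ = 90° − 37.2° = 52.8° to the horizontal. Measuring y along the incline from the free-surface line, vertical depth h = y·sinθ with sinθ = 0.796530.
With the apex down, the centroid sits h/3 = 2.43/3 = 0.81 m below the base (the top edge), so y_c = 1.37 + 0.81 = 2.18 m and h_c = 2.18 × 0.796530 = 1.73644 m.
A = ½ × 2.8 × 2.43 = 3.402 m².
Resultant F = γ·h_c·A = 12.3606 × 1.73644 × 3.402 = 73.0186 kN.

F ≈ 73.02 kN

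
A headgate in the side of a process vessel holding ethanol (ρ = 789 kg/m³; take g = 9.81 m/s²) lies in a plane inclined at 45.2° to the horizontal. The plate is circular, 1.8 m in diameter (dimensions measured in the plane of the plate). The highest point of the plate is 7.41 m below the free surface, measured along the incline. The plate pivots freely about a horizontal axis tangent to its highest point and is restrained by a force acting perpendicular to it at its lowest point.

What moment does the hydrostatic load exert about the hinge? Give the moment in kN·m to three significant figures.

M ≈ 107 kN·m

γ = ρg = 789 × 9.81 / 1000 = 7.74009 kN/m³.
Let θ = 45.2° be the plate's angle to the horizontal; measure y along the incline from where the plane meets the free surface. Vertical depth h = y·sinθ with sinθ = 0.709571.
The centroid is at the centre, 0.9 m below the top of the plate, so y_c = 7.41 + 0.9 = 8.31 m and h_c = 8.31 × 0.709571 = 5.89654 m.
A = π(0.9)² = 2.54469 m².
Resultant F = γ·h_c·A = 7.74009 × 5.89654 × 2.54469 = 116.139 kN.
I_c = πr⁴/4 = π × 0.9⁴/4 = 0.5153 m⁴.
Centre of pressure: y_p = y_c + I_c/(y_c·A) = 8.31 + 0.5153/(8.31 × 2.54469) = 8.31 + 0.0243682 = 8.33437 m along the plane.
The resultant acts 0.9 + 0.0243682 = 0.924368 m (along the plate) below the hinge at the top edge, so the moment about the hinge is M = F × 0.924368 = 116.139 × 0.924368 = 107.355 kN·m.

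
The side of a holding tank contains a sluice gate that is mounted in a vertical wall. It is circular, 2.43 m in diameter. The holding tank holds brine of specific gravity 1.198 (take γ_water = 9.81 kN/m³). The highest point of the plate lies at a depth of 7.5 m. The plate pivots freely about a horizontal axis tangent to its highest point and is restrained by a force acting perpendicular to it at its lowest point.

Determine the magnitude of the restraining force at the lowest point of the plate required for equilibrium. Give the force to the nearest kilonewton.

γ = 1.198 × 9.81 = 11.75238 kN/m³.
The centroid is at the centre, 1.215 m below the top of the plate, so the centroid depth is h_c = 7.5 + 1.215 = 8.715 m.
A = π(1.215)² = 4.6377 m².
Resultant F = γ·h_c·A = 11.75238 × 8.715 × 4.6377 = 475.002 kN.
I_c = πr⁴/4 = π × 1.215⁴/4 = 1.71157 m⁴.
Centre of pressure: y_p = y_c + I_c/(y_c·A) = 8.715 + 1.71157/(8.715 × 4.6377) = 8.715 + 0.0423472 = 8.75735 m along the plane.
The resultant acts 1.215 + 0.0423472 = 1.25735 m (along the plate) below the hinge at the top edge, so the moment about the hinge is M = F × 1.25735 = 475.002 × 1.25735 = 597.244 kN·m.
A normal force at the bottom, 2.43 m from the hinge, must supply this moment: P = 597.244/2.43 = 245.779 kN.

P ≈ 246 kN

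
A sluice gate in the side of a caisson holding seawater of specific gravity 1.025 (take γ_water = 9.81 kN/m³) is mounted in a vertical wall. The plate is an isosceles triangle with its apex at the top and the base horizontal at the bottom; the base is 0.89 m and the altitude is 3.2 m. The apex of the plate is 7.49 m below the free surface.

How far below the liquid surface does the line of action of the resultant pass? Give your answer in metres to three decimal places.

γ = 1.025 × 9.81 = 10.05525 kN/m³.
With the apex up, the centroid sits 2h/3 = 2 × 3.2/3 = 2.13333 m below the apex, so the centroid depth is h_c = 7.49 + 2.13333 = 9.62333 m.
A = ½ × 0.89 × 3.2 = 1.424 m².
Resultant F = γ·h_c·A = 10.05525 × 9.62333 × 1.424 = 137.793 kN.
I_c = b·h³/36 = 0.89 × 3.2³/36 = 0.810098 m⁴.
Centre of pressure: y_p = y_c + I_c/(y_c·A) = 9.62333 + 0.810098/(9.62333 × 1.424) = 9.62333 + 0.0591156 = 9.68245 m along the plane.

h_p = 9.682 m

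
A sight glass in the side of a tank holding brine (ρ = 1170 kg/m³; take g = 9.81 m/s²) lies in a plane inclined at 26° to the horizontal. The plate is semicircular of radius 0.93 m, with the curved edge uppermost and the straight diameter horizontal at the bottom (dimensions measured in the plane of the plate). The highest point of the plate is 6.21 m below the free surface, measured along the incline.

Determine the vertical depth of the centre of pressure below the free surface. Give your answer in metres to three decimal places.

γ = ρg = 1170 × 9.81 / 1000 = 11.4777 kN/m³.
Let θ = 26° be the plate's angle to the horizontal; measure y along the incline from where the plane meets the free surface. Vertical depth h = y·sinθ with sinθ = 0.438371.
The centroid lies 4r/(3π) = 0.394704 m above the diameter, so r − 4r/(3π) = 0.93 − 0.394704 = 0.535296 m below the topmost point, so y_c = 6.21 + 0.535296 = 6.7453 m and h_c = 6.7453 × 0.438371 = 2.95694 m.
A = πr²/2 = π × 0.93²/2 = 1.35858 m².
Resultant F = γ·h_c·A = 11.4777 × 2.95694 × 1.35858 = 46.1087 kN.
I_c = (π/8 − 8/(9π))·r⁴ = 0.109757 × 0.93⁴ = 0.0821039 m⁴.
Centre of pressure: y_p = y_c + I_c/(y_c·A) = 6.7453 + 0.0821039/(6.7453 × 1.35858) = 6.7453 + 0.00895937 = 6.75426 m along the plane.
Vertically, h_p = y_p·sinθ = 6.75426 × 0.438371 = 2.96087 m.

h_p = 2.961 m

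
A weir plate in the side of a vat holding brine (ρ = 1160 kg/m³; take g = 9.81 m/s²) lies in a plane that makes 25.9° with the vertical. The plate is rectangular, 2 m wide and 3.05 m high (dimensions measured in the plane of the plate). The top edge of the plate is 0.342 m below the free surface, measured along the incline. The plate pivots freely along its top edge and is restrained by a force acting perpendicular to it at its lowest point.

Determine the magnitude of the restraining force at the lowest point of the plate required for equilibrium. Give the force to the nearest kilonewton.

γ = ρg = 1160 × 9.81 / 1000 = 11.3796 kN/m³.
The plate makes 25.9° with the vertical, i.e. θ = 90° − 25.9° = 64.1° to the horizontal. Measuring y along the incline from the free-surface line, vertical depth h = y·sinθ with sinθ = 0.899558.
The centroid lies 3.05/2 = 1.525 m below the top edge, so y_c = 0.342 + 1.525 = 1.867 m and h_c = 1.867 × 0.899558 = 1.67947 m.
A = 2 × 3.05 = 6.1 m².
Resultant F = γ·h_c·A = 11.3796 × 1.67947 × 6.1 = 116.581 kN.
I_c = b·h³/12 = 2 × 3.05³/12 = 4.72877 m⁴.
Centre of pressure: y_p = y_c + I_c/(y_c·A) = 1.867 + 4.72877/(1.867 × 6.1) = 1.867 + 0.415216 = 2.28222 m along the plane.
The resultant acts 1.525 + 0.415216 = 1.94022 m (along the plate) below the hinge at the top edge, so the moment about the hinge is M = F × 1.94022 = 116.581 × 1.94022 = 226.193 kN·m.
A normal force at the bottom, 3.05 m from the hinge, must supply this moment: P = 226.193/3.05 = 74.1616 kN.

P ≈ 74 kN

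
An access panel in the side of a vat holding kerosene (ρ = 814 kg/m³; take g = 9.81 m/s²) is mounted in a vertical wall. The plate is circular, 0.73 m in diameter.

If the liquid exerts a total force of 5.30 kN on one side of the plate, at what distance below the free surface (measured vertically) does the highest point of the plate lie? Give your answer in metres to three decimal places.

γ = ρg = 814 × 9.81 / 1000 = 7.98534 kN/m³.
A = π(0.365)² = 0.418539 m².
From F = γ·h_c·A, the centroid depth is h_c = 5.30/(7.98534 × 0.418539) = 1.58579 m.
The centroid is at the centre, 0.365 m below the top of the plate, so the highest point sits at h_top = 1.58579 − 0.365 = 1.22079 m below the surface.

d_top ≈ 1.221 m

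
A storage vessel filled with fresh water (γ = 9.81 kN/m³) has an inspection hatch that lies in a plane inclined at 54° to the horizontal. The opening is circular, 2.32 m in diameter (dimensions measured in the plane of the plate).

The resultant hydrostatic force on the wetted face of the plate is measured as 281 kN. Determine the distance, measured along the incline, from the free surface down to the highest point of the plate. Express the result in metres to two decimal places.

y_top ≈ 7.22 m

γ = 9.81 kN/m³.
A = π(1.16)² = 4.22733 m².
From F = γ·h_c·A, the centroid depth is h_c = 281/(9.81 × 4.22733) = 6.77597 m.
Let θ = 54° be the plate's angle to the horizontal; measure y along the incline from where the plane meets the free surface. Vertical depth h = y·sinθ with sinθ = 0.809017.
Along the incline, y_c = h_c/sinθ = 6.77597/0.809017 = 8.37556 m.
The centroid is at the centre, 1.16 m below the top of the plate, so the highest point sits at y_top = 8.37556 − 1.16 = 7.21556 m along the incline.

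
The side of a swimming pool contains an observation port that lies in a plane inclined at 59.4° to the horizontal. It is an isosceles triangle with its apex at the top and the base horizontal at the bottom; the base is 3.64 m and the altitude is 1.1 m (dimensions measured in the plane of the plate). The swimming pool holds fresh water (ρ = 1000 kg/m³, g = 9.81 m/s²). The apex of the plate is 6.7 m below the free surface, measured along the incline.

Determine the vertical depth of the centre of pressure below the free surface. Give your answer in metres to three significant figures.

h_p = 6.41 m

γ = ρg = 1000 × 9.81 = 9810 N/m³ = 9.81 kN/m³.
Let θ = 59.4° be the plate's angle to the horizontal; measure y along the incline from where the plane meets the free surface. Vertical depth h = y·sinθ with sinθ = 0.860742.
With the apex up, the centroid sits 2h/3 = 2 × 1.1/3 = 0.733333 m below the apex, so y_c = 6.7 + 0.733333 = 7.43333 m and h_c = 7.43333 × 0.860742 = 6.39818 m.
A = ½ × 3.64 × 1.1 = 2.002 m².
Resultant F = γ·h_c·A = 9.81 × 6.39818 × 2.002 = 125.658 kN.
I_c = b·h³/36 = 3.64 × 1.1³/36 = 0.134579 m⁴.
Centre of pressure: y_p = y_c + I_c/(y_c·A) = 7.43333 + 0.134579/(7.43333 × 2.002) = 7.43333 + 0.00904336 = 7.44237 m along the plane.
Vertically, h_p = y_p·sinθ = 7.44237 × 0.860742 = 6.40596 m.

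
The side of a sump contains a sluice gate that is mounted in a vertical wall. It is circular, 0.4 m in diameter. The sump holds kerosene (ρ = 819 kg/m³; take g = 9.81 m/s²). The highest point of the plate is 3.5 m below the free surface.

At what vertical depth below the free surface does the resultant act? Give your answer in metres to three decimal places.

γ = ρg = 819 × 9.81 / 1000 = 8.03439 kN/m³.
The centroid is at the centre, 0.2 m below the top of the plate, so the centroid depth is h_c = 3.5 + 0.2 = 3.7 m.
A = π(0.2)² = 0.125664 m².
Resultant F = γ·h_c·A = 8.03439 × 3.7 × 0.125664 = 3.73564 kN.
I_c = πr⁴/4 = π × 0.2⁴/4 = 0.00125664 m⁴.
Centre of pressure: y_p = y_c + I_c/(y_c·A) = 3.7 + 0.00125664/(3.7 × 0.125664) = 3.7 + 0.0027027 = 3.7027 m along the plane.

h_p = 3.703 m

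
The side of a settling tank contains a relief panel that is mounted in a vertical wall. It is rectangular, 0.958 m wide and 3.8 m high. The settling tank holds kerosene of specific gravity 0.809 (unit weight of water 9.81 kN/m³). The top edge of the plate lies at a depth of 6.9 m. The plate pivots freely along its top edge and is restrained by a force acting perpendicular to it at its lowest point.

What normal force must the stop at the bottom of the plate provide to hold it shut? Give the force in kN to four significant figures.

γ = 0.809 × 9.81 = 7.93629 kN/m³.
The centroid lies 3.8/2 = 1.9 m below the top edge, so the centroid depth is h_c = 6.9 + 1.9 = 8.8 m.
A = 0.958 × 3.8 = 3.6404 m².
Resultant F = γ·h_c·A = 7.93629 × 8.8 × 3.6404 = 254.243 kN.
I_c = b·h³/12 = 0.958 × 3.8³/12 = 4.38061 m⁴.
Centre of pressure: y_p = y_c + I_c/(y_c·A) = 8.8 + 4.38061/(8.8 × 3.6404) = 8.8 + 0.136742 = 8.93674 m along the plane.
The resultant acts 1.9 + 0.136742 = 2.03674 m (along the plate) below the hinge at the top edge, so the moment about the hinge is M = F × 2.03674 = 254.243 × 2.03674 = 517.827 kN·m.
A normal force at the bottom, 3.8 m from the hinge, must supply this moment: P = 517.827/3.8 = 136.27 kN.

P ≈ 136.3 kN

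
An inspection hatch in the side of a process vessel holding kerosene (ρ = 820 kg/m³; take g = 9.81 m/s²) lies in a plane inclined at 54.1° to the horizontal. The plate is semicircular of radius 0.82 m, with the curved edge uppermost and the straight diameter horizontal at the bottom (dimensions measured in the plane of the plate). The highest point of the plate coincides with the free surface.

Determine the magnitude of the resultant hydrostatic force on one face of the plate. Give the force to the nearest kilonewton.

γ = ρg = 820 × 9.81 / 1000 = 8.0442 kN/m³.
Let θ = 54.1° be the plate's angle to the horizontal; measure y along the incline from where the plane meets the free surface. Vertical depth h = y·sinθ with sinθ = 0.810042.
The centroid lies 4r/(3π) = 0.348019 m above the diameter, so r − 4r/(3π) = 0.82 − 0.348019 = 0.471981 m below the topmost point, so y_c = 0.471981 m and h_c = 0.471981 × 0.810042 = 0.382324 m.
A = πr²/2 = π × 0.82²/2 = 1.0562 m².
Resultant F = γ·h_c·A = 8.0442 × 0.382324 × 1.0562 = 3.24833 kN.

F ≈ 3 kN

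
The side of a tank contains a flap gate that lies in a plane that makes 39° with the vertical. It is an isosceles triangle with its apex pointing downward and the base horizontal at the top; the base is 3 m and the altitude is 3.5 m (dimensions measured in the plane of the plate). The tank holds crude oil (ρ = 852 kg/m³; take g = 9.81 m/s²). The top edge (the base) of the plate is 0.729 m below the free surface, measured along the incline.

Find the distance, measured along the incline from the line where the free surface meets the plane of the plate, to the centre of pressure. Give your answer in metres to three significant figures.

γ = ρg = 852 × 9.81 / 1000 = 8.35812 kN/m³.
The plate makes 39° with the vertical, i.e. θ = 90° − 39° = 51° to the horizontal. Measuring y along the incline from the free-surface line, vertical depth h = y·sinθ with sinθ = 0.777146.
With the apex down, the centroid sits h/3 = 3.5/3 = 1.16667 m below the base (the top edge), so y_c = 0.729 + 1.16667 = 1.89567 m and h_c = 1.89567 × 0.777146 = 1.47321 m.
A = ½ × 3 × 3.5 = 5.25 m².
Resultant F = γ·h_c·A = 8.35812 × 1.47321 × 5.25 = 64.6446 kN.
I_c = b·h³/36 = 3 × 3.5³/36 = 3.57292 m⁴.
Centre of pressure: y_p = y_c + I_c/(y_c·A) = 1.89567 + 3.57292/(1.89567 × 5.25) = 1.89567 + 0.359006 = 2.25468 m along the plane.

y_p = 2.25 m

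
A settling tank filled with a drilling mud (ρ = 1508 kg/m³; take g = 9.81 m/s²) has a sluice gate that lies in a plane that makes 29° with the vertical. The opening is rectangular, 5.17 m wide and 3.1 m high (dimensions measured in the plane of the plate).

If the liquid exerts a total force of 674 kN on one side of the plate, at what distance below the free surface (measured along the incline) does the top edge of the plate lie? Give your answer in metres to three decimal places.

γ = ρg = 1508 × 9.81 / 1000 = 14.79348 kN/m³.
A = 5.17 × 3.1 = 16.027 m².
From F = γ·h_c·A, the centroid depth is h_c = 674/(14.79348 × 16.027) = 2.84274 m.
The plate makes 29° with the vertical, i.e. θ = 90° − 29° = 61° to the horizontal. Measuring y along the incline from the free-surface line, vertical depth h = y·sinθ with sinθ = 0.874620.
Along the incline, y_c = h_c/sinθ = 2.84274/0.874620 = 3.25026 m.
The centroid lies 3.1/2 = 1.55 m below the top edge, so the top edge sits at y_top = 3.25026 − 1.55 = 1.70026 m along the incline.

y_top ≈ 1.700 m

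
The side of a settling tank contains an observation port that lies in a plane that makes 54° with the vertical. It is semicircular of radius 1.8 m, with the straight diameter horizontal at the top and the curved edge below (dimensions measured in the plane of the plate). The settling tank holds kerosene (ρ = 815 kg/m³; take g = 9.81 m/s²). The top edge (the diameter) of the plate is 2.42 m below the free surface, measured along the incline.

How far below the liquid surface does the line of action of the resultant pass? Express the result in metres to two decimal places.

h_p = 1.91 m

γ = ρg = 815 × 9.81 / 1000 = 7.99515 kN/m³.
The plate makes 54° with the vertical, i.e. θ = 90° − 54° = 36° to the horizontal. Measuring y along the incline from the free-surface line, vertical depth h = y·sinθ with sinθ = 0.587785.
The centroid of a semicircle lies 4r/(3π) = 0.763944 m from the diameter, here below the top edge, so y_c = 2.42 + 0.763944 = 3.18394 m and h_c = 3.18394 × 0.587785 = 1.87147 m.
A = πr²/2 = π × 1.8²/2 = 5.08938 m².
Resultant F = γ·h_c·A = 7.99515 × 1.87147 × 5.08938 = 76.1508 kN.
I_c = (π/8 − 8/(9π))·r⁴ = 0.109757 × 1.8⁴ = 1.15219 m⁴.
Centre of pressure: y_p = y_c + I_c/(y_c·A) = 3.18394 + 1.15219/(3.18394 × 5.08938) = 3.18394 + 0.0711041 = 3.25504 m along the plane.
Vertically, h_p = y_p·sinθ = 3.25504 × 0.587785 = 1.91326 m.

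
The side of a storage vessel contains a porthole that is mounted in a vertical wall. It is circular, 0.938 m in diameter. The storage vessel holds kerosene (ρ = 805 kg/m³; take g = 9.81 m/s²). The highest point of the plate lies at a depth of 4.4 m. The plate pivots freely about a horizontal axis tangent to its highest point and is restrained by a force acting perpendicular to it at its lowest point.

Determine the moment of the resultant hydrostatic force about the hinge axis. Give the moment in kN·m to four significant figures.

M ≈ 12.76 kN·m

γ = ρg = 805 × 9.81 / 1000 = 7.89705 kN/m³.
The centroid is at the centre, 0.469 m below the top of the plate, so the centroid depth is h_c = 4.4 + 0.469 = 4.869 m.
A = π(0.469)² = 0.691028 m².
Resultant F = γ·h_c·A = 7.89705 × 4.869 × 0.691028 = 26.5705 kN.
I_c = πr⁴/4 = π × 0.469⁴/4 = 0.0379998 m⁴.
Centre of pressure: y_p = y_c + I_c/(y_c·A) = 4.869 + 0.0379998/(4.869 × 0.691028) = 4.869 + 0.011294 = 4.88029 m along the plane.
The resultant acts 0.469 + 0.011294 = 0.480294 m (along the plate) below the hinge at the top edge, so the moment about the hinge is M = F × 0.480294 = 26.5705 × 0.480294 = 12.7617 kN·m.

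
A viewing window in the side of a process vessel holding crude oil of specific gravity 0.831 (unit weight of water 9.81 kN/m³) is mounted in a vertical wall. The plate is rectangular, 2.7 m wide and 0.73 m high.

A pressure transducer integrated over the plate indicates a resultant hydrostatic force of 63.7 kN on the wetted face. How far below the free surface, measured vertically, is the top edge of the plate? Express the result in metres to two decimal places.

γ = 0.831 × 9.81 = 8.15211 kN/m³.
A = 2.7 × 0.73 = 1.971 m².
From F = γ·h_c·A, the centroid depth is h_c = 63.7/(8.15211 × 1.971) = 3.96445 m.
The centroid lies 0.73/2 = 0.365 m below the top edge, so the top edge sits at h_top = 3.96445 − 0.365 = 3.59945 m below the surface.

d_top ≈ 3.60 m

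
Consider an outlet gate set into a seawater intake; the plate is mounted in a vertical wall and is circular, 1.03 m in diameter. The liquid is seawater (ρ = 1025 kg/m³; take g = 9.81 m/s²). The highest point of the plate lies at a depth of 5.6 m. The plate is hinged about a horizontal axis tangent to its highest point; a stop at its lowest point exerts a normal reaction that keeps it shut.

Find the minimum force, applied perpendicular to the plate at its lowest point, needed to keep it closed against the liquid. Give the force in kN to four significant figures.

P ≈ 26.16 kN

γ = ρg = 1025 × 9.81 / 1000 = 10.05525 kN/m³.
The centroid is at the centre, 0.515 m below the top of the plate, so the centroid depth is h_c = 5.6 + 0.515 = 6.115 m.
A = π(0.515)² = 0.833229 m².
Resultant F = γ·h_c·A = 10.05525 × 6.115 × 0.833229 = 51.2335 kN.
I_c = πr⁴/4 = π × 0.515⁴/4 = 0.0552483 m⁴.
Centre of pressure: y_p = y_c + I_c/(y_c·A) = 6.115 + 0.0552483/(6.115 × 0.833229) = 6.115 + 0.0108432 = 6.12584 m along the plane.
The resultant acts 0.515 + 0.0108432 = 0.525843 m (along the plate) below the hinge at the top edge, so the moment about the hinge is M = F × 0.525843 = 51.2335 × 0.525843 = 26.9408 kN·m.
A normal force at the bottom, 1.03 m from the hinge, must supply this moment: P = 26.9408/1.03 = 26.1561 kN.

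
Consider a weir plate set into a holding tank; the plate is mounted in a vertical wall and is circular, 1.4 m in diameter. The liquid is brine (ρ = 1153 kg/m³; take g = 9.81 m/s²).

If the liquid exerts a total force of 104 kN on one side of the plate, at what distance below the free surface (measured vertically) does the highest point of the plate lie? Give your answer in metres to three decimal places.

d_top ≈ 5.273 m

γ = ρg = 1153 × 9.81 / 1000 = 11.31093 kN/m³.
A = π(0.7)² = 1.53938 m².
From F = γ·h_c·A, the centroid depth is h_c = 104/(11.31093 × 1.53938) = 5.97295 m.
The centroid is at the centre, 0.7 m below the top of the plate, so the highest point sits at h_top = 5.97295 − 0.7 = 5.27295 m below the surface.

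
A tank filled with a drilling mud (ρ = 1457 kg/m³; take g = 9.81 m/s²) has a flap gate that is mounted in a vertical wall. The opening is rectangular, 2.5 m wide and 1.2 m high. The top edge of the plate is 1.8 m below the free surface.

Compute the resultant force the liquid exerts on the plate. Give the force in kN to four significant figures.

γ = ρg = 1457 × 9.81 / 1000 = 14.29317 kN/m³.
The centroid lies 1.2/2 = 0.6 m below the top edge, so the centroid depth is h_c = 1.8 + 0.6 = 2.4 m.
A = 2.5 × 1.2 = 3 m².
Resultant F = γ·h_c·A = 14.29317 × 2.4 × 3 = 102.911 kN.

F ≈ 102.9 kN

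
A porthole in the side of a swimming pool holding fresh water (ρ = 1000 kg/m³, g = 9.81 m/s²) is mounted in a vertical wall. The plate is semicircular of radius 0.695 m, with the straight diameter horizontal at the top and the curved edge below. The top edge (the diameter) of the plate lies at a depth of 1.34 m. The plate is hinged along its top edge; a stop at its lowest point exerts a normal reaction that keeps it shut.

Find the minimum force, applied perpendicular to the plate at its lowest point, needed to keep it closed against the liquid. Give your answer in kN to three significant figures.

P ≈ 5.53 kN

γ = ρg = 1000 × 9.81 = 9810 N/m³ = 9.81 kN/m³.
The centroid of a semicircle lies 4r/(3π) = 0.294967 m from the diameter, here below the top edge, so the centroid depth is h_c = 1.34 + 0.294967 = 1.63497 m.
A = πr²/2 = π × 0.695²/2 = 0.758734 m².
Resultant F = γ·h_c·A = 9.81 × 1.63497 × 0.758734 = 12.1694 kN.
I_c = (π/8 − 8/(9π))·r⁴ = 0.109757 × 0.695⁴ = 0.0256078 m⁴.
Centre of pressure: y_p = y_c + I_c/(y_c·A) = 1.63497 + 0.0256078/(1.63497 × 0.758734) = 1.63497 + 0.020643 = 1.65561 m along the plane.
The resultant acts 0.294967 + 0.020643 = 0.31561 m (along the plate) below the hinge at the top edge, so the moment about the hinge is M = F × 0.31561 = 12.1694 × 0.31561 = 3.84078 kN·m.
A normal force at the bottom, 0.695 m from the hinge, must supply this moment: P = 3.84078/0.695 = 5.5263 kN.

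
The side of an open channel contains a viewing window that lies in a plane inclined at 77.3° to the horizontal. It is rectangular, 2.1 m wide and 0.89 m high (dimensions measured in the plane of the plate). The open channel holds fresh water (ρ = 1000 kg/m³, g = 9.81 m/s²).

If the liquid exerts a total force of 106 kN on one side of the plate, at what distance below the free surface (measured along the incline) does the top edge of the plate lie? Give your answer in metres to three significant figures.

γ = ρg = 1000 × 9.81 = 9810 N/m³ = 9.81 kN/m³.
A = 2.1 × 0.89 = 1.869 m².
From F = γ·h_c·A, the centroid depth is h_c = 106/(9.81 × 1.869) = 5.78133 m.
Let θ = 77.3° be the plate's angle to the horizontal; measure y along the incline from where the plane meets the free surface. Vertical depth h = y·sinθ with sinθ = 0.975535.
Along the incline, y_c = h_c/sinθ = 5.78133/0.975535 = 5.92632 m.
The centroid lies 0.89/2 = 0.445 m below the top edge, so the top edge sits at y_top = 5.92632 − 0.445 = 5.48132 m along the incline.

y_top ≈ 5.48 m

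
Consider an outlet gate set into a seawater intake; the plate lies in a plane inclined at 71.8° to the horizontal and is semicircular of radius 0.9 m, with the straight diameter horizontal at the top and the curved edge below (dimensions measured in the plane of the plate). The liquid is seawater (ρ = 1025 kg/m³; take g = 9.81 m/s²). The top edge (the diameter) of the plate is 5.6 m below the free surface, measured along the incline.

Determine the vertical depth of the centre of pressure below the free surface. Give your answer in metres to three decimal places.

γ = ρg = 1025 × 9.81 / 1000 = 10.05525 kN/m³.
Let θ = 71.8° be the plate's angle to the horizontal; measure y along the incline from where the plane meets the free surface. Vertical depth h = y·sinθ with sinθ = 0.949972.
The centroid of a semicircle lies 4r/(3π) = 0.381972 m from the diameter, here below the top edge, so y_c = 5.6 + 0.381972 = 5.98197 m and h_c = 5.98197 × 0.949972 = 5.6827 m.
A = πr²/2 = π × 0.9²/2 = 1.27235 m².
Resultant F = γ·h_c·A = 10.05525 × 5.6827 × 1.27235 = 72.7033 kN.
I_c = (π/8 − 8/(9π))·r⁴ = 0.109757 × 0.9⁴ = 0.0720116 m⁴.
Centre of pressure: y_p = y_c + I_c/(y_c·A) = 5.98197 + 0.0720116/(5.98197 × 1.27235) = 5.98197 + 0.00946132 = 5.99143 m along the plane.
Vertically, h_p = y_p·sinθ = 5.99143 × 0.949972 = 5.69169 m.

h_p = 5.692 m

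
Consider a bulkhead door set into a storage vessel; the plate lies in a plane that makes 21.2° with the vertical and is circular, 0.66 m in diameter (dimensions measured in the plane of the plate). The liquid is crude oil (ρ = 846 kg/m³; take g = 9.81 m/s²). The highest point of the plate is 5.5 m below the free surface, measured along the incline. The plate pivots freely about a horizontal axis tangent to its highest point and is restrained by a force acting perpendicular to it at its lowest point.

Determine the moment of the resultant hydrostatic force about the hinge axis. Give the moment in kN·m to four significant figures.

M ≈ 5.165 kN·m

γ = ρg = 846 × 9.81 / 1000 = 8.29926 kN/m³.
The plate makes 21.2° with the vertical, i.e. θ = 90° − 21.2° = 68.8° to the horizontal. Measuring y along the incline from the free-surface line, vertical depth h = y·sinθ with sinθ = 0.932324.
The centroid is at the centre, 0.33 m below the top of the plate, so y_c = 5.5 + 0.33 = 5.83 m and h_c = 5.83 × 0.932324 = 5.43545 m.
A = π(0.33)² = 0.342119 m².
Resultant F = γ·h_c·A = 8.29926 × 5.43545 × 0.342119 = 15.4331 kN.
I_c = πr⁴/4 = π × 0.33⁴/4 = 0.0093142 m⁴.
Centre of pressure: y_p = y_c + I_c/(y_c·A) = 5.83 + 0.0093142/(5.83 × 0.342119) = 5.83 + 0.00466982 = 5.83467 m along the plane.
The resultant acts 0.33 + 0.00466982 = 0.33467 m (along the plate) below the hinge at the top edge, so the moment about the hinge is M = F × 0.33467 = 15.4331 × 0.33467 = 5.165 kN·m.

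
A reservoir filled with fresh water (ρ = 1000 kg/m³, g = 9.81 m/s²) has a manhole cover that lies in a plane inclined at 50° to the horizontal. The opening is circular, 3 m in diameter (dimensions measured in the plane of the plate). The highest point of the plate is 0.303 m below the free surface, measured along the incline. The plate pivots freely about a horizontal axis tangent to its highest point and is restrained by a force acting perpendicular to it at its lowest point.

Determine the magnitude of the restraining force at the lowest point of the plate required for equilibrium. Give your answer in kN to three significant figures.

P ≈ 57.8 kN

γ = ρg = 1000 × 9.81 = 9810 N/m³ = 9.81 kN/m³.
Let θ = 50° be the plate's angle to the horizontal; measure y along the incline from where the plane meets the free surface. Vertical depth h = y·sinθ with sinθ = 0.766044.
The centroid is at the centre, 1.5 m below the top of the plate, so y_c = 0.303 + 1.5 = 1.803 m and h_c = 1.803 × 0.766044 = 1.38118 m.
A = π(1.5)² = 7.06858 m².
Resultant F = γ·h_c·A = 9.81 × 1.38118 × 7.06858 = 95.7748 kN.
I_c = πr⁴/4 = π × 1.5⁴/4 = 3.97608 m⁴.
Centre of pressure: y_p = y_c + I_c/(y_c·A) = 1.803 + 3.97608/(1.803 × 7.06858) = 1.803 + 0.31198 = 2.11498 m along the plane.
The resultant acts 1.5 + 0.31198 = 1.81198 m (along the plate) below the hinge at the top edge, so the moment about the hinge is M = F × 1.81198 = 95.7748 × 1.81198 = 173.542 kN·m.
A normal force at the bottom, 3 m from the hinge, must supply this moment: P = 173.542/3 = 57.8473 kN.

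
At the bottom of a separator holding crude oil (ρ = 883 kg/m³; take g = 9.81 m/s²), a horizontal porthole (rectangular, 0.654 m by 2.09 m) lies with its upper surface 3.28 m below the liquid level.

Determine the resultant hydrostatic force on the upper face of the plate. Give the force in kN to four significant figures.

γ = ρg = 883 × 9.81 / 1000 = 8.66223 kN/m³.
The plate is horizontal, so pressure is uniform at p = γ·h = 8.66223 × 3.28 = 28.4121 kN/m².
A = 0.654 × 2.09 = 1.36686 m².
F = p·A = 28.4121 × 1.36686 = 38.8354 kN.

F ≈ 38.84 kN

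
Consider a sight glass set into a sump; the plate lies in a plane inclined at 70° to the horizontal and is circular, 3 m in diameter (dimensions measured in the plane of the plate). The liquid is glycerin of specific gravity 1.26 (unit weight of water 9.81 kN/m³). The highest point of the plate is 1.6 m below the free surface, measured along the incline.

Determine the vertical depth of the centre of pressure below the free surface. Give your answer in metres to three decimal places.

γ = 1.26 × 9.81 = 12.3606 kN/m³.
Let θ = 70° be the plate's angle to the horizontal; measure y along the incline from where the plane meets the free surface. Vertical depth h = y·sinθ with sinθ = 0.939693.
The centroid is at the centre, 1.5 m below the top of the plate, so y_c = 1.6 + 1.5 = 3.1 m and h_c = 3.1 × 0.939693 = 2.91305 m.
A = π(1.5)² = 7.06858 m².
Resultant F = γ·h_c·A = 12.3606 × 2.91305 × 7.06858 = 254.519 kN.
I_c = πr⁴/4 = π × 1.5⁴/4 = 3.97608 m⁴.
Centre of pressure: y_p = y_c + I_c/(y_c·A) = 3.1 + 3.97608/(3.1 × 7.06858) = 3.1 + 0.181452 = 3.28145 m along the plane.
Vertically, h_p = y_p·sinθ = 3.28145 × 0.939693 = 3.08356 m.

h_p = 3.084 m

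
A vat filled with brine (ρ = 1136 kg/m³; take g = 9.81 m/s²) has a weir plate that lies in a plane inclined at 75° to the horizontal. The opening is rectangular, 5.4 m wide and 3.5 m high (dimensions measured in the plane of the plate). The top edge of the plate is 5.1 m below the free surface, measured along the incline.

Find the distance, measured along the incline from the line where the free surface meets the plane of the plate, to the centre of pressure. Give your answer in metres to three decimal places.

y_p = 6.999 m

γ = ρg = 1136 × 9.81 / 1000 = 11.14416 kN/m³.
Let θ = 75° be the plate's angle to the horizontal; measure y along the incline from where the plane meets the free surface. Vertical depth h = y·sinθ with sinθ = 0.965926.
The centroid lies 3.5/2 = 1.75 m below the top edge, so y_c = 5.1 + 1.75 = 6.85 m and h_c = 6.85 × 0.965926 = 6.61659 m.
A = 5.4 × 3.5 = 18.9 m².
Resultant F = γ·h_c·A = 11.14416 × 6.61659 × 18.9 = 1393.62 kN.
I_c = b·h³/12 = 5.4 × 3.5³/12 = 19.2937 m⁴.
Centre of pressure: y_p = y_c + I_c/(y_c·A) = 6.85 + 19.2937/(6.85 × 18.9) = 6.85 + 0.149026 = 6.99903 m along the plane.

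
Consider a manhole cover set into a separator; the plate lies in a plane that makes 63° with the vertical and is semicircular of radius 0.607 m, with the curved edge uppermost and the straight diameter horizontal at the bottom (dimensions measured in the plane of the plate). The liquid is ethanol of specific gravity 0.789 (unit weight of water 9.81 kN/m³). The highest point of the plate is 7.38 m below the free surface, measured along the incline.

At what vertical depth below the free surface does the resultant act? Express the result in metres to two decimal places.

γ = 0.789 × 9.81 = 7.74009 kN/m³.
The plate makes 63° with the vertical, i.e. θ = 90° − 63° = 27° to the horizontal. Measuring y along the incline from the free-surface line, vertical depth h = y·sinθ with sinθ = 0.453990.
The centroid lies 4r/(3π) = 0.257619 m above the diameter, so r − 4r/(3π) = 0.607 − 0.257619 = 0.349381 m below the topmost point, so y_c = 7.38 + 0.349381 = 7.72938 m and h_c = 7.72938 × 0.453990 = 3.50906 m.
A = πr²/2 = π × 0.607²/2 = 0.578758 m².
Resultant F = γ·h_c·A = 7.74009 × 3.50906 × 0.578758 = 15.7193 kN.
I_c = (π/8 − 8/(9π))·r⁴ = 0.109757 × 0.607⁴ = 0.0149 m⁴.
Centre of pressure: y_p = y_c + I_c/(y_c·A) = 7.72938 + 0.0149/(7.72938 × 0.578758) = 7.72938 + 0.00333077 = 7.73271 m along the plane.
Vertically, h_p = y_p·sinθ = 7.73271 × 0.453990 = 3.51057 m.

h_p = 3.51 m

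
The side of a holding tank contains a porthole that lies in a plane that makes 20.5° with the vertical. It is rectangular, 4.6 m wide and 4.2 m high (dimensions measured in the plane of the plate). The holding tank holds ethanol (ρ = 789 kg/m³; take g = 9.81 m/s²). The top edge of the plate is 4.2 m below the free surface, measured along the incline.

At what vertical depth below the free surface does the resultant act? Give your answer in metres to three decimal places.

γ = ρg = 789 × 9.81 / 1000 = 7.74009 kN/m³.
The plate makes 20.5° with the vertical, i.e. θ = 90° − 20.5° = 69.5° to the horizontal. Measuring y along the incline from the free-surface line, vertical depth h = y·sinθ with sinθ = 0.936672.
The centroid lies 4.2/2 = 2.1 m below the top edge, so y_c = 4.2 + 2.1 = 6.3 m and h_c = 6.3 × 0.936672 = 5.90103 m.
A = 4.6 × 4.2 = 19.32 m².
Resultant F = γ·h_c·A = 7.74009 × 5.90103 × 19.32 = 882.431 kN.
I_c = b·h³/12 = 4.6 × 4.2³/12 = 28.4004 m⁴.
Centre of pressure: y_p = y_c + I_c/(y_c·A) = 6.3 + 28.4004/(6.3 × 19.32) = 6.3 + 0.233333 = 6.53333 m along the plane.
Vertically, h_p = y_p·sinθ = 6.53333 × 0.936672 = 6.11959 m.

h_p = 6.120 m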